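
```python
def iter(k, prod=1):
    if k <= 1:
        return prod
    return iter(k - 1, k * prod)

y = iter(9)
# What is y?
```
Call trace:
iter(k=9, prod=1)
  iter(k=8, prod=9)
    iter(k=7, prod=72)
      iter(k=6, prod=504)
        iter(k=5, prod=3024)
          iter(k=4, prod=15120)
            iter(k=3, prod=60480)
              iter(k=2, prod=181440)
                iter(k=1, prod=362880)
                -> return 362880
              -> return 362880
            -> return 362880
          -> return 362880
        -> return 362880
      -> return 362880
    -> return 362880
  -> return 362880
-> return 362880

Final answer: 362880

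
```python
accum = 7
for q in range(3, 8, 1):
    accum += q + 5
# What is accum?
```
Trace:
  accum=7
  accum=15, q=3
  accum=24, q=4
  accum=34, q=5
  accum=45, q=6
  accum=57, q=7

Final answer: 57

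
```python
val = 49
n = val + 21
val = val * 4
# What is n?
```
Trace:
  val=49
  val=49, n=70
  val=196, n=70

Final answer: 70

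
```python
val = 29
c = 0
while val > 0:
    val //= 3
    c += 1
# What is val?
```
Trace:
  val=29
  val=29, c=0
  val=9, c=1
  val=3, c=2
  val=1, c=3
  val=0, c=4

Final answer: 0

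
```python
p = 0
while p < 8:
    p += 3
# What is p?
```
Trace:
  p=0
  p=3
  p=6
  p=9

Final answer: 9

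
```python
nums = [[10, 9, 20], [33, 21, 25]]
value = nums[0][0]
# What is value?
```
Trace:
  nums=[[10, 9, 20], [33, 21, 25]]
  nums=[[10, 9, 20], [33, 21, 25]], value=10

Final answer: 10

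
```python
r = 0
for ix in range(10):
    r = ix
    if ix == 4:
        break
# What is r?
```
Trace:
  r=0
  r=0, ix=0
  r=1, ix=1
  r=2, ix=2
  r=3, ix=3
  r=4, ix=4

Final answer: 4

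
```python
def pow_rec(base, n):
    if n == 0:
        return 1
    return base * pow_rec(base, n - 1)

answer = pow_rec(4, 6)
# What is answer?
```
Call trace:
pow_rec(base=4, n=6)
  pow_rec(base=4, n=5)
    pow_rec(base=4, n=4)
      pow_rec(base=4, n=3)
        pow_rec(base=4, n=2)
          pow_rec(base=4, n=1)
            pow_rec(base=4, n=0)
            -> return 1
          -> return 4
        -> return 16
      -> return 64
    -> return 256
  -> return 1024
-> return 4096

Final answer: 4096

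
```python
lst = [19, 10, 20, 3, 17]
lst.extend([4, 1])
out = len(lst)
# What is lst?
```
Trace:
  lst=[19, 10, 20, 3, 17]
  lst=[19, 10, 20, 3, 17, 4, 1]
  lst=[19, 10, 20, 3, 17, 4, 1], out=7

Final answer: [19, 10, 20, 3, 17, 4, 1]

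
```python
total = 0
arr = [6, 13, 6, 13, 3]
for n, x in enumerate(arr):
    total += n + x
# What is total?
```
Trace:
  total=0
  total=6, n=0, x=6
  total=20, n=1, x=13
  total=28, n=2, x=6
  total=44, n=3, x=13
  total=51, n=4, x=3

Final answer: 51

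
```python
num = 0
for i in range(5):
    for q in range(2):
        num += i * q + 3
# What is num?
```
Trace:
  num=0
  num=3, i=0, q=0
  num=6, i=0, q=1
  num=9, i=1, q=0
  num=13, i=1, q=1
  num=16, i=2, q=0
  num=21, i=2, q=1
  num=24, i=3, q=0
  num=30, i=3, q=1
  num=33, i=4, q=0
  num=40, i=4, q=1

Final answer: 40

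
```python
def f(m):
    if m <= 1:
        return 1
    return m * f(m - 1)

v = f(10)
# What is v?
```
Call trace:
f(m=10)
  f(m=9)
    f(m=8)
      f(m=7)
        f(m=6)
          f(m=5)
            f(m=4)
              f(m=3)
                f(m=2)
                  f(m=1)
                  -> return 1
                -> return 2
              -> return 6
            -> return 24
          -> return 120
        -> return 720
      -> return 5040
    -> return 40320
  -> return 362880
-> return 3628800

Final answer: 3628800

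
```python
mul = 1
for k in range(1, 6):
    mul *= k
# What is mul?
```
Trace:
  mul=1
  mul=1, k=1
  mul=2, k=2
  mul=6, k=3
  mul=24, k=4
  mul=120, k=5

Final answer: 120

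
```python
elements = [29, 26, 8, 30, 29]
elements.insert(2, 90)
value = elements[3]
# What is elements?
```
Trace:
  elements=[29, 26, 8, 30, 29]
  elements=[29, 26, 90, 8, 30, 29]
  elements=[29, 26, 90, 8, 30, 29], value=8

Final answer: [29, 26, 90, 8, 30, 29]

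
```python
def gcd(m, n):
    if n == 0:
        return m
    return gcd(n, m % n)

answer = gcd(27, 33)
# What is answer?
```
Call trace:
gcd(m=27, n=33)
  gcd(m=33, n=27)
    gcd(m=27, n=6)
      gcd(m=6, n=3)
        gcd(m=3, n=0)
        -> return 3
      -> return 3
    -> return 3
  -> return 3
-> return 3

Final answer: 3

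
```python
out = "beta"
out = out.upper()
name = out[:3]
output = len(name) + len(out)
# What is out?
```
Trace:
  out='beta'
  out='BETA'
  out='BETA', name='BET'
  out='BETA', name='BET', output=7

Final answer: 'BETA'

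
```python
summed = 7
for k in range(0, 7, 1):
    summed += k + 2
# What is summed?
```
Trace:
  summed=7
  summed=9, k=0
  summed=12, k=1
  summed=16, k=2
  summed=21, k=3
  summed=27, k=4
  summed=34, k=5
  summed=42, k=6

Final answer: 42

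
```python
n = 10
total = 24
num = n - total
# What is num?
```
Trace:
  n=10
  n=10, total=24
  n=10, total=24, num=-14

Final answer: -14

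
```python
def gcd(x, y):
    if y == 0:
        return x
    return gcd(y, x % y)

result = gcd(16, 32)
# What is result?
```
Call trace:
gcd(x=16, y=32)
  gcd(x=32, y=16)
    gcd(x=16, y=0)
    -> return 16
  -> return 16
-> return 16

Final answer: 16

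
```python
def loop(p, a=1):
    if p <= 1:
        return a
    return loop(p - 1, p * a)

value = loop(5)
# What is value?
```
Call trace:
loop(p=5, a=1)
  loop(p=4, a=5)
    loop(p=3, a=20)
      loop(p=2, a=60)
        loop(p=1, a=120)
        -> return 120
      -> return 120
    -> return 120
  -> return 120
-> return 120

Final answer: 120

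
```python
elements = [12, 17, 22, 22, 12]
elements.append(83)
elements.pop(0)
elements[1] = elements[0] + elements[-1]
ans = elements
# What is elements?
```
Trace:
  elements=[12, 17, 22, 22, 12]
  elements=[12, 17, 22, 22, 12, 83]
  elements=[17, 22, 22, 12, 83]
  elements=[17, 100, 22, 12, 83]
  elements=[17, 100, 22, 12, 83], ans=[17, 100, 22, 12, 83]

Final answer: [17, 100, 22, 12, 83]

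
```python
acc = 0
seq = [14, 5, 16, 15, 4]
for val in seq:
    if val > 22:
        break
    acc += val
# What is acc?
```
Trace:
  acc=0
  acc=14, val=14
  acc=19, val=5
  acc=35, val=16
  acc=50, val=15
  acc=54, val=4

Final answer: 54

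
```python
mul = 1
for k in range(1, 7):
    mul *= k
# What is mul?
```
Trace:
  mul=1
  mul=1, k=1
  mul=2, k=2
  mul=6, k=3
  mul=24, k=4
  mul=120, k=5
  mul=720, k=6

Final answer: 720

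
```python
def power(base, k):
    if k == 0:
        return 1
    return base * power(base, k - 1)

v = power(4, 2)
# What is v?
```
Call trace:
power(base=4, k=2)
  power(base=4, k=1)
    power(base=4, k=0)
    -> return 1
  -> return 4
-> return 16

Final answer: 16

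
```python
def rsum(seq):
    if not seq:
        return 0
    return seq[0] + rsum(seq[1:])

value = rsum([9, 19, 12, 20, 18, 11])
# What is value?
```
Call trace:
rsum(seq=[9, 19, 12, 20, 18, 11])
  rsum(seq=[19, 12, 20, 18, 11])
    rsum(seq=[12, 20, 18, 11])
      rsum(seq=[20, 18, 11])
        rsum(seq=[18, 11])
          rsum(seq=[11])
            rsum(seq=[])
            -> return 0
          -> return 11
        -> return 29
      -> return 49
    -> return 61
  -> return 80
-> return 89

Final answer: 89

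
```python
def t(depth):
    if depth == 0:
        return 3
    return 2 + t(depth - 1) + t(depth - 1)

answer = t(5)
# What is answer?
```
Call trace (a repeated sub-call is expanded the first time; later identical calls just restate its return value):
t(depth=5)
  t(depth=4)
    t(depth=3)
      t(depth=2)
        t(depth=1)
          t(depth=0)
          -> return 3
          t(depth=0)
          -> return 3
        -> return 8
        t(depth=1) -> return 8  (same call as traced above)
      -> return 18
      t(depth=2) -> return 18  (same call as traced above)
    -> return 38
    t(depth=3) -> return 38  (same call as traced above)
  -> return 78
  t(depth=4) -> return 78  (same call as traced above)
-> return 158

Final answer: 158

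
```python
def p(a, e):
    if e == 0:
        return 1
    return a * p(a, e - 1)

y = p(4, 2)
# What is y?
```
Call trace:
p(a=4, e=2)
  p(a=4, e=1)
    p(a=4, e=0)
    -> return 1
  -> return 4
-> return 16

Final answer: 16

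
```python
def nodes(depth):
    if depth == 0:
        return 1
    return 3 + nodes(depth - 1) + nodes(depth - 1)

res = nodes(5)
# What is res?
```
Call trace (a repeated sub-call is expanded the first time; later identical calls just restate its return value):
nodes(depth=5)
  nodes(depth=4)
    nodes(depth=3)
      nodes(depth=2)
        nodes(depth=1)
          nodes(depth=0)
          -> return 1
          nodes(depth=0)
          -> return 1
        -> return 5
        nodes(depth=1) -> return 5  (same call as traced above)
      -> return 13
      nodes(depth=2) -> return 13  (same call as traced above)
    -> return 29
    nodes(depth=3) -> return 29  (same call as traced above)
  -> return 61
  nodes(depth=4) -> return 61  (same call as traced above)
-> return 125

Final answer: 125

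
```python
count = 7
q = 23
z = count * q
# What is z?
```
Trace:
  count=7
  count=7, q=23
  count=7, q=23, z=161

Final answer: 161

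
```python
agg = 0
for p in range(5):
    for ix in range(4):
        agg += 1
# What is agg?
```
Trace:
  agg=0
  agg=1, p=0, ix=0
  agg=2, p=0, ix=1
  agg=3, p=0, ix=2
  agg=4, p=0, ix=3
  agg=5, p=1, ix=0
  agg=6, p=1, ix=1
  agg=7, p=1, ix=2
  agg=8, p=1, ix=3
  agg=9, p=2, ix=0
  agg=10, p=2, ix=1
  agg=11, p=2, ix=2
  agg=12, p=2, ix=3
  agg=13, p=3, ix=0
  agg=14, p=3, ix=1
  agg=15, p=3, ix=2
  agg=16, p=3, ix=3
  agg=17, p=4, ix=0
  agg=18, p=4, ix=1
  agg=19, p=4, ix=2
  agg=20, p=4, ix=3

Final answer: 20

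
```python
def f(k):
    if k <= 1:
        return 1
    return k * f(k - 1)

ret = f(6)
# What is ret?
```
Call trace:
f(k=6)
  f(k=5)
    f(k=4)
      f(k=3)
        f(k=2)
          f(k=1)
          -> return 1
        -> return 2
      -> return 6
    -> return 24
  -> return 120
-> return 720

Final answer: 720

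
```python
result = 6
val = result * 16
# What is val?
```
Trace:
  result=6
  result=6, val=96

Final answer: 96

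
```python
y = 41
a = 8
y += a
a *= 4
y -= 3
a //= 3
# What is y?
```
Trace:
  y=41
  y=41, a=8
  y=49, a=8
  y=49, a=32
  y=46, a=32
  y=46, a=10

Final answer: 46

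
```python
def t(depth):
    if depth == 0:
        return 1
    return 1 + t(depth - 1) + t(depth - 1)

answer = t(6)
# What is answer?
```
Call trace (a repeated sub-call is expanded the first time; later identical calls just restate its return value):
t(depth=6)
  t(depth=5)
    t(depth=4)
      t(depth=3)
        t(depth=2)
          t(depth=1)
            t(depth=0)
            -> return 1
            t(depth=0)
            -> return 1
          -> return 3
          t(depth=1) -> return 3  (same call as traced above)
        -> return 7
        t(depth=2) -> return 7  (same call as traced above)
      -> return 15
      t(depth=3) -> return 15  (same call as traced above)
    -> return 31
    t(depth=4) -> return 31  (same call as traced above)
  -> return 63
  t(depth=5) -> return 63  (same call as traced above)
-> return 127

Final answer: 127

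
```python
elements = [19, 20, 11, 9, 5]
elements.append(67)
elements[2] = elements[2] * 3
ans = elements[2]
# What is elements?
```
Trace:
  elements=[19, 20, 11, 9, 5]
  elements=[19, 20, 11, 9, 5, 67]
  elements=[19, 20, 33, 9, 5, 67]
  elements=[19, 20, 33, 9, 5, 67], ans=33

Final answer: [19, 20, 33, 9, 5, 67]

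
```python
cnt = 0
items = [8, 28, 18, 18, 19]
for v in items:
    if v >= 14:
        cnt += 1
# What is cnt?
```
Trace:
  cnt=0
  cnt=0, v=8
  cnt=1, v=28
  cnt=2, v=18
  cnt=3, v=18
  cnt=4, v=19

Final answer: 4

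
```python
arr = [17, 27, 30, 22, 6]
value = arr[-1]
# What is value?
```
Trace:
  arr=[17, 27, 30, 22, 6]
  arr=[17, 27, 30, 22, 6], value=6

Final answer: 6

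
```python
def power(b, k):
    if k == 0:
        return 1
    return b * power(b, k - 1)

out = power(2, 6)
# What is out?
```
Call trace:
power(b=2, k=6)
  power(b=2, k=5)
    power(b=2, k=4)
      power(b=2, k=3)
        power(b=2, k=2)
          power(b=2, k=1)
            power(b=2, k=0)
            -> return 1
          -> return 2
        -> return 4
      -> return 8
    -> return 16
  -> return 32
-> return 64

Final answer: 64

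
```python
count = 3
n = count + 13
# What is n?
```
Trace:
  count=3
  count=3, n=16

Final answer: 16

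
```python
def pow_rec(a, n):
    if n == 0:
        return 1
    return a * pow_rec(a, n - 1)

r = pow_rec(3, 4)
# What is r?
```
Call trace:
pow_rec(a=3, n=4)
  pow_rec(a=3, n=3)
    pow_rec(a=3, n=2)
      pow_rec(a=3, n=1)
        pow_rec(a=3, n=0)
        -> return 1
      -> return 3
    -> return 9
  -> return 27
-> return 81

Final answer: 81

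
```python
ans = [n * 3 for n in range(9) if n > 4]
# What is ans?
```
Trace:
  n=0
  n=1
  n=2
  n=3
  n=4
  n=5
  n=6
  n=7
  n=8
  ans=[15, 18, 21, 24]

Final answer: [15, 18, 21, 24]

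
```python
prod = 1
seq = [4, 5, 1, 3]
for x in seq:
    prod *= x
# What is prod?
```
Trace:
  prod=1
  prod=4, x=4
  prod=20, x=5
  prod=20, x=1
  prod=60, x=3

Final answer: 60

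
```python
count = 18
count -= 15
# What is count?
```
Trace:
  count=18
  count=3

Final answer: 3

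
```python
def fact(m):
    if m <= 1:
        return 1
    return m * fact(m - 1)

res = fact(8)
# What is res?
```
Call trace:
fact(m=8)
  fact(m=7)
    fact(m=6)
      fact(m=5)
        fact(m=4)
          fact(m=3)
            fact(m=2)
              fact(m=1)
              -> return 1
            -> return 2
          -> return 6
        -> return 24
      -> return 120
    -> return 720
  -> return 5040
-> return 40320

Final answer: 40320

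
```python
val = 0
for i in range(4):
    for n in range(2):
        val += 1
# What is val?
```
Trace:
  val=0
  val=1, i=0, n=0
  val=2, i=0, n=1
  val=3, i=1, n=0
  val=4, i=1, n=1
  val=5, i=2, n=0
  val=6, i=2, n=1
  val=7, i=3, n=0
  val=8, i=3, n=1

Final answer: 8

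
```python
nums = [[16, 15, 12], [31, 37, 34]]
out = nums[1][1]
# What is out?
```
Trace:
  nums=[[16, 15, 12], [31, 37, 34]]
  nums=[[16, 15, 12], [31, 37, 34]], out=37

Final answer: 37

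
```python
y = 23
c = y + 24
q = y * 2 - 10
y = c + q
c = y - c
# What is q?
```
Trace:
  y=23
  y=23, c=47
  y=23, c=47, q=36
  y=83, c=47, q=36
  y=83, c=36, q=36

Final answer: 36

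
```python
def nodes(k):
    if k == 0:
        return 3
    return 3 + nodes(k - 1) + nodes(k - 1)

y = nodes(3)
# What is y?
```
Call trace (a repeated sub-call is expanded the first time; later identical calls just restate its return value):
nodes(k=3)
  nodes(k=2)
    nodes(k=1)
      nodes(k=0)
      -> return 3
      nodes(k=0)
      -> return 3
    -> return 9
    nodes(k=1) -> return 9  (same call as traced above)
  -> return 21
  nodes(k=2) -> return 21  (same call as traced above)
-> return 45

Final answer: 45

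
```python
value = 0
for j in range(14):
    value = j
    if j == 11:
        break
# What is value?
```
Trace:
  value=0
  value=0, j=0
  value=1, j=1
  value=2, j=2
  value=3, j=3
  value=4, j=4
  value=5, j=5
  value=6, j=6
  value=7, j=7
  value=8, j=8
  value=9, j=9
  value=10, j=10
  value=11, j=11

Final answer: 11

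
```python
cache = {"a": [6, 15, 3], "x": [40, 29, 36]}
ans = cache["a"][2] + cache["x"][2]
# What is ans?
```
Trace:
  cache={'a': [6, 15, 3], 'x': [40, 29, 36]}
  cache={'a': [6, 15, 3], 'x': [40, 29, 36]}, ans=39

Final answer: 39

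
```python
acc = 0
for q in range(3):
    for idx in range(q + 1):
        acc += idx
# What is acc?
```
Trace:
  acc=0
  acc=0, q=0, idx=0
  acc=0, q=1, idx=0
  acc=1, q=1, idx=1
  acc=1, q=2, idx=0
  acc=2, q=2, idx=1
  acc=4, q=2, idx=2

Final answer: 4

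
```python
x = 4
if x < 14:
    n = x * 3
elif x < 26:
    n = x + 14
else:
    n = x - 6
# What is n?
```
Trace:
  x=4
  x=4, n=12

Final answer: 12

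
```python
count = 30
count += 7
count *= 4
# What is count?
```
Trace:
  count=30
  count=37
  count=148

Final answer: 148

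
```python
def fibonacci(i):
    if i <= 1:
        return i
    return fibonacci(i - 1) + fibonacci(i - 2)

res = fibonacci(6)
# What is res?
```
Call trace (a repeated sub-call is expanded the first time; later identical calls just restate its return value):
fibonacci(i=6)
  fibonacci(i=5)
    fibonacci(i=4)
      fibonacci(i=3)
        fibonacci(i=2)
          fibonacci(i=1)
          -> return 1
          fibonacci(i=0)
          -> return 0
        -> return 1
        fibonacci(i=1)
        -> return 1
      -> return 2
      fibonacci(i=2) -> return 1  (same call as traced above)
    -> return 3
    fibonacci(i=3) -> return 2  (same call as traced above)
  -> return 5
  fibonacci(i=4) -> return 3  (same call as traced above)
-> return 8

Final answer: 8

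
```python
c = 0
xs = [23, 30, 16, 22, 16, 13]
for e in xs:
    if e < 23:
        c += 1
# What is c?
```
Trace:
  c=0
  c=0, e=23
  c=0, e=30
  c=1, e=16
  c=2, e=22
  c=3, e=16
  c=4, e=13

Final answer: 4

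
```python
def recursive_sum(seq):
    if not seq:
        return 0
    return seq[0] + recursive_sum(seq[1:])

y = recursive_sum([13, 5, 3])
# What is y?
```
Call trace:
recursive_sum(seq=[13, 5, 3])
  recursive_sum(seq=[5, 3])
    recursive_sum(seq=[3])
      recursive_sum(seq=[])
      -> return 0
    -> return 3
  -> return 8
-> return 21

Final answer: 21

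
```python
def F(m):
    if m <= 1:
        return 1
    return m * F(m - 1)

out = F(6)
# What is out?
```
Call trace:
F(m=6)
  F(m=5)
    F(m=4)
      F(m=3)
        F(m=2)
          F(m=1)
          -> return 1
        -> return 2
      -> return 6
    -> return 24
  -> return 120
-> return 720

Final answer: 720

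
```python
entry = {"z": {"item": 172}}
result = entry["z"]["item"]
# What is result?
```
Trace:
  entry={'z': {'item': 172}}
  entry={'z': {'item': 172}}, result=172

Final answer: 172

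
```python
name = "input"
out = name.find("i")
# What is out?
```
Trace:
  name='input'
  name='input', out=0

Final answer: 0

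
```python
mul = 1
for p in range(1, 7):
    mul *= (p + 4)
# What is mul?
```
Trace:
  mul=1
  mul=5, p=1
  mul=30, p=2
  mul=210, p=3
  mul=1680, p=4
  mul=15120, p=5
  mul=151200, p=6

Final answer: 151200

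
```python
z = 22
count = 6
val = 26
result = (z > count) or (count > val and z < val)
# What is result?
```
Trace:
  z=22
  z=22, count=6
  z=22, count=6, val=26
  z=22, count=6, val=26, result=True

Final answer: True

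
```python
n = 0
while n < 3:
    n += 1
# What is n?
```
Trace:
  n=0
  n=1
  n=2
  n=3

Final answer: 3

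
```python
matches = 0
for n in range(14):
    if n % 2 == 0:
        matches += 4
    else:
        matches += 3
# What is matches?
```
Trace:
  matches=0
  matches=4, n=0
  matches=7, n=1
  matches=11, n=2
  matches=14, n=3
  matches=18, n=4
  matches=21, n=5
  matches=25, n=6
  matches=28, n=7
  matches=32, n=8
  matches=35, n=9
  matches=39, n=10
  matches=42, n=11
  matches=46, n=12
  matches=49, n=13

Final answer: 49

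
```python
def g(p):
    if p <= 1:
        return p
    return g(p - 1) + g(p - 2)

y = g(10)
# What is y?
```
Call trace (a repeated sub-call is expanded the first time; later identical calls just restate its return value):
g(p=10)
  g(p=9)
    g(p=8)
      g(p=7)
        g(p=6)
          g(p=5)
            g(p=4)
              g(p=3)
                g(p=2)
                  g(p=1)
                  -> return 1
                  g(p=0)
                  -> return 0
                -> return 1
                g(p=1)
                -> return 1
              -> return 2
              g(p=2) -> return 1  (same call as traced above)
            -> return 3
            g(p=3) -> return 2  (same call as traced above)
          -> return 5
          g(p=4) -> return 3  (same call as traced above)
        -> return 8
        g(p=5) -> return 5  (same call as traced above)
      -> return 13
      g(p=6) -> return 8  (same call as traced above)
    -> return 21
    g(p=7) -> return 13  (same call as traced above)
  -> return 34
  g(p=8) -> return 21  (same call as traced above)
-> return 55

Final answer: 55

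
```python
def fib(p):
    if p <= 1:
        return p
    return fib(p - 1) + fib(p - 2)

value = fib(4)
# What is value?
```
Call trace (a repeated sub-call is expanded the first time; later identical calls just restate its return value):
fib(p=4)
  fib(p=3)
    fib(p=2)
      fib(p=1)
      -> return 1
      fib(p=0)
      -> return 0
    -> return 1
    fib(p=1)
    -> return 1
  -> return 2
  fib(p=2) -> return 1  (same call as traced above)
-> return 3

Final answer: 3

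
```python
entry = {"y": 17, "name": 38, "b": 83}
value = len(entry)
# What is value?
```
Trace:
  entry={'y': 17, 'name': 38, 'b': 83}
  entry={'y': 17, 'name': 38, 'b': 83}, value=3

Final answer: 3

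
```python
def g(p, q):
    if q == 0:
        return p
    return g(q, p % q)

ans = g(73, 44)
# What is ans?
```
Call trace:
g(p=73, q=44)
  g(p=44, q=29)
    g(p=29, q=15)
      g(p=15, q=14)
        g(p=14, q=1)
          g(p=1, q=0)
          -> return 1
        -> return 1
      -> return 1
    -> return 1
  -> return 1
-> return 1

Final answer: 1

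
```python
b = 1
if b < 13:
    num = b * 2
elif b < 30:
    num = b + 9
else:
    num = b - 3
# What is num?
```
Trace:
  b=1
  b=1, num=2

Final answer: 2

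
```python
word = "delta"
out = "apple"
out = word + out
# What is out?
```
Trace:
  word='delta'
  word='delta', out='apple'
  word='delta', out='deltaapple'

Final answer: 'deltaapple'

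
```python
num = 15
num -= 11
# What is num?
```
Trace:
  num=15
  num=4

Final answer: 4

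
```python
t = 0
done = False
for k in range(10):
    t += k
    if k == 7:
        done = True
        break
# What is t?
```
Trace:
  t=0
  t=0, done=False
  t=0, done=False, k=0
  t=1, done=False, k=1
  t=3, done=False, k=2
  t=6, done=False, k=3
  t=10, done=False, k=4
  t=15, done=False, k=5
  t=21, done=False, k=6
  t=28, done=True, k=7

Final answer: 28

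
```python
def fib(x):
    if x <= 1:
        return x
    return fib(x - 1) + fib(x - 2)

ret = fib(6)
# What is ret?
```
Call trace (a repeated sub-call is expanded the first time; later identical calls just restate its return value):
fib(x=6)
  fib(x=5)
    fib(x=4)
      fib(x=3)
        fib(x=2)
          fib(x=1)
          -> return 1
          fib(x=0)
          -> return 0
        -> return 1
        fib(x=1)
        -> return 1
      -> return 2
      fib(x=2) -> return 1  (same call as traced above)
    -> return 3
    fib(x=3) -> return 2  (same call as traced above)
  -> return 5
  fib(x=4) -> return 3  (same call as traced above)
-> return 8

Final answer: 8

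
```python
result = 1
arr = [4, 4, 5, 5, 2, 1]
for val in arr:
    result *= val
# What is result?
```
Trace:
  result=1
  result=4, val=4
  result=16, val=4
  result=80, val=5
  result=400, val=5
  result=800, val=2
  result=800, val=1

Final answer: 800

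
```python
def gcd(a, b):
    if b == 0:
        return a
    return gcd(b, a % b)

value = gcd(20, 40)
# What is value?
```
Call trace:
gcd(a=20, b=40)
  gcd(a=40, b=20)
    gcd(a=20, b=0)
    -> return 20
  -> return 20
-> return 20

Final answer: 20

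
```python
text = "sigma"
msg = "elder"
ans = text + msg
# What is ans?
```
Trace:
  text='sigma'
  text='sigma', msg='elder'
  text='sigma', msg='elder', ans='sigmaelder'

Final answer: 'sigmaelder'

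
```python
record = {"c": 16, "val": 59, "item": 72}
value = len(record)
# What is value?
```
Trace:
  record={'c': 16, 'val': 59, 'item': 72}
  record={'c': 16, 'val': 59, 'item': 72}, value=3

Final answer: 3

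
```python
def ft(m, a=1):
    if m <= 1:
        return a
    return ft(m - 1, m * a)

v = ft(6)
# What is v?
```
Call trace:
ft(m=6, a=1)
  ft(m=5, a=6)
    ft(m=4, a=30)
      ft(m=3, a=120)
        ft(m=2, a=360)
          ft(m=1, a=720)
          -> return 720
        -> return 720
      -> return 720
    -> return 720
  -> return 720
-> return 720

Final answer: 720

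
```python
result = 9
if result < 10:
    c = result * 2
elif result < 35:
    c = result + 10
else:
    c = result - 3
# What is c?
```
Trace:
  result=9
  result=9, c=18

Final answer: 18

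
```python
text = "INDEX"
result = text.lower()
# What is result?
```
Trace:
  text='INDEX'
  text='INDEX', result='index'

Final answer: 'index'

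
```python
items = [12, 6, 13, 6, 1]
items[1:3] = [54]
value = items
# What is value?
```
Trace:
  items=[12, 6, 13, 6, 1]
  items=[12, 54, 6, 1]
  items=[12, 54, 6, 1], value=[12, 54, 6, 1]

Final answer: [12, 54, 6, 1]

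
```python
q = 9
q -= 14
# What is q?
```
Trace:
  q=9
  q=-5

Final answer: -5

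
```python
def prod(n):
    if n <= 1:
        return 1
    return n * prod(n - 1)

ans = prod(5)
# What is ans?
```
Call trace:
prod(n=5)
  prod(n=4)
    prod(n=3)
      prod(n=2)
        prod(n=1)
        -> return 1
      -> return 2
    -> return 6
  -> return 24
-> return 120

Final answer: 120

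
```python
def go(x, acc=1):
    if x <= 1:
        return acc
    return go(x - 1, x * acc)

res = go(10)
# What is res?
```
Call trace:
go(x=10, acc=1)
  go(x=9, acc=10)
    go(x=8, acc=90)
      go(x=7, acc=720)
        go(x=6, acc=5040)
          go(x=5, acc=30240)
            go(x=4, acc=151200)
              go(x=3, acc=604800)
                go(x=2, acc=1814400)
                  go(x=1, acc=3628800)
                  -> return 3628800
                -> return 3628800
              -> return 3628800
            -> return 3628800
          -> return 3628800
        -> return 3628800
      -> return 3628800
    -> return 3628800
  -> return 3628800
-> return 3628800

Final answer: 3628800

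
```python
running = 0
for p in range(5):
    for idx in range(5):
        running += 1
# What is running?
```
Trace:
  running=0
  running=1, p=0, idx=0
  running=2, p=0, idx=1
  running=3, p=0, idx=2
  running=4, p=0, idx=3
  running=5, p=0, idx=4
  running=6, p=1, idx=0
  running=7, p=1, idx=1
  running=8, p=1, idx=2
  running=9, p=1, idx=3
  running=10, p=1, idx=4
  running=11, p=2, idx=0
  running=12, p=2, idx=1
  running=13, p=2, idx=2
  running=14, p=2, idx=3
  running=15, p=2, idx=4
  running=16, p=3, idx=0
  running=17, p=3, idx=1
  running=18, p=3, idx=2
  running=19, p=3, idx=3
  running=20, p=3, idx=4
  running=21, p=4, idx=0
  running=22, p=4, idx=1
  running=23, p=4, idx=2
  running=24, p=4, idx=3
  running=25, p=4, idx=4

Final answer: 25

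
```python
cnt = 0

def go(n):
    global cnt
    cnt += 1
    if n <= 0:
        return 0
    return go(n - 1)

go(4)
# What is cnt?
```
Call trace:
go(n=4)
  go(n=3)
    go(n=2)
      go(n=1)
        go(n=0)
        -> return 0
      -> return 0
    -> return 0
  -> return 0
-> return 0

cnt is incremented once per call. go is entered once for each n = 4, 3, 2, 1, 0 (the n <= 0 call returns without recursing), i.e. 4 + 1 calls.
cnt = 5

Final answer: 5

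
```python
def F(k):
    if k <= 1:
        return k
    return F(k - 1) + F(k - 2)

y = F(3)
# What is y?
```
Call trace:
F(k=3)
  F(k=2)
    F(k=1)
    -> return 1
    F(k=0)
    -> return 0
  -> return 1
  F(k=1)
  -> return 1
-> return 2

Final answer: 2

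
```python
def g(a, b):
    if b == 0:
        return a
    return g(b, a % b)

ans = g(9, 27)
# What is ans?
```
Call trace:
g(a=9, b=27)
  g(a=27, b=9)
    g(a=9, b=0)
    -> return 9
  -> return 9
-> return 9

Final answer: 9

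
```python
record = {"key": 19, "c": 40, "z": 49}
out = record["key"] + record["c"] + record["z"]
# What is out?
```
Trace:
  record={'key': 19, 'c': 40, 'z': 49}
  record={'key': 19, 'c': 40, 'z': 49}, out=108

Final answer: 108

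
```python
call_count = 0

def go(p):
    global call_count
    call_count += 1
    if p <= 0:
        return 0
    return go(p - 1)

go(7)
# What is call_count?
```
Call trace:
go(p=7)
  go(p=6)
    go(p=5)
      go(p=4)
        go(p=3)
          go(p=2)
            go(p=1)
              go(p=0)
              -> return 0
            -> return 0
          -> return 0
        -> return 0
      -> return 0
    -> return 0
  -> return 0
-> return 0

call_count is incremented once per call. go is entered once for each p = 7, 6, 5, 4, 3, 2, 1, 0 (the p <= 0 call returns without recursing), i.e. 7 + 1 calls.
call_count = 8

Final answer: 8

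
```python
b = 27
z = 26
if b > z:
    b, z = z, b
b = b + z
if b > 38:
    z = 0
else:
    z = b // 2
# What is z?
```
Trace:
  b=27
  b=27, z=26
  b=26, z=27
  b=53, z=27
  b=53, z=0

Final answer: 0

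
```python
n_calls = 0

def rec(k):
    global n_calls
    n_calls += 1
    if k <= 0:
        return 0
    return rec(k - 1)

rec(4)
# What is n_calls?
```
Call trace:
rec(k=4)
  rec(k=3)
    rec(k=2)
      rec(k=1)
        rec(k=0)
        -> return 0
      -> return 0
    -> return 0
  -> return 0
-> return 0

n_calls is incremented once per call. rec is entered once for each k = 4, 3, 2, 1, 0 (the k <= 0 call returns without recursing), i.e. 4 + 1 calls.
n_calls = 5

Final answer: 5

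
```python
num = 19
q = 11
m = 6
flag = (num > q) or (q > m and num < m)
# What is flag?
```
Trace:
  num=19
  num=19, q=11
  num=19, q=11, m=6
  num=19, q=11, m=6, flag=True

Final answer: True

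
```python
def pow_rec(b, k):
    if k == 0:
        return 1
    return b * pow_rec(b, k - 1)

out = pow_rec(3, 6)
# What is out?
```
Call trace:
pow_rec(b=3, k=6)
  pow_rec(b=3, k=5)
    pow_rec(b=3, k=4)
      pow_rec(b=3, k=3)
        pow_rec(b=3, k=2)
          pow_rec(b=3, k=1)
            pow_rec(b=3, k=0)
            -> return 1
          -> return 3
        -> return 9
      -> return 27
    -> return 81
  -> return 243
-> return 729

Final answer: 729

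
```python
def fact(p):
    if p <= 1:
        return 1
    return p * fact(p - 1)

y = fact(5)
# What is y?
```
Call trace:
fact(p=5)
  fact(p=4)
    fact(p=3)
      fact(p=2)
        fact(p=1)
        -> return 1
      -> return 2
    -> return 6
  -> return 24
-> return 120

Final answer: 120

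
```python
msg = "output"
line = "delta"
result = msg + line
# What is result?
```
Trace:
  msg='output'
  msg='output', line='delta'
  msg='output', line='delta', result='outputdelta'

Final answer: 'outputdelta'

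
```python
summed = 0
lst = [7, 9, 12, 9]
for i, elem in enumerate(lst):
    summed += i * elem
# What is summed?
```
Trace:
  summed=0
  summed=0, i=0, elem=7
  summed=9, i=1, elem=9
  summed=33, i=2, elem=12
  summed=60, i=3, elem=9

Final answer: 60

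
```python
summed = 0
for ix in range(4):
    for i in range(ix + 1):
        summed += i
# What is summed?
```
Trace:
  summed=0
  summed=0, ix=0, i=0
  summed=0, ix=1, i=0
  summed=1, ix=1, i=1
  summed=1, ix=2, i=0
  summed=2, ix=2, i=1
  summed=4, ix=2, i=2
  summed=4, ix=3, i=0
  summed=5, ix=3, i=1
  summed=7, ix=3, i=2
  summed=10, ix=3, i=3

Final answer: 10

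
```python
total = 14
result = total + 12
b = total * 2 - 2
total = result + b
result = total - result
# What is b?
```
Trace:
  total=14
  total=14, result=26
  total=14, result=26, b=26
  total=52, result=26, b=26
  total=52, result=26, b=26

Final answer: 26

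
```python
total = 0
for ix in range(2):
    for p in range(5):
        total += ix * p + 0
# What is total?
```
Trace:
  total=0
  total=0, ix=0, p=0
  total=0, ix=0, p=1
  total=0, ix=0, p=2
  total=0, ix=0, p=3
  total=0, ix=0, p=4
  total=0, ix=1, p=0
  total=1, ix=1, p=1
  total=3, ix=1, p=2
  total=6, ix=1, p=3
  total=10, ix=1, p=4

Final answer: 10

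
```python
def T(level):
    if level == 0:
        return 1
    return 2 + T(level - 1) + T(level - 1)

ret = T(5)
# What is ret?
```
Call trace (a repeated sub-call is expanded the first time; later identical calls just restate its return value):
T(level=5)
  T(level=4)
    T(level=3)
      T(level=2)
        T(level=1)
          T(level=0)
          -> return 1
          T(level=0)
          -> return 1
        -> return 4
        T(level=1) -> return 4  (same call as traced above)
      -> return 10
      T(level=2) -> return 10  (same call as traced above)
    -> return 22
    T(level=3) -> return 22  (same call as traced above)
  -> return 46
  T(level=4) -> return 46  (same call as traced above)
-> return 94

Final answer: 94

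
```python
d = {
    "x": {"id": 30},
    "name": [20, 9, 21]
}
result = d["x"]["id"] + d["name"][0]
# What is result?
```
Trace:
  d={'x': {'id': 30}, 'name': [20, 9, 21]}
  d={'x': {'id': 30}, 'name': [20, 9, 21]}, result=50

Final answer: 50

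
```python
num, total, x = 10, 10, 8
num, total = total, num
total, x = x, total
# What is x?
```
Trace:
  num=10, total=10, x=8
  num=10, total=10, x=8
  num=10, total=8, x=10

Final answer: 10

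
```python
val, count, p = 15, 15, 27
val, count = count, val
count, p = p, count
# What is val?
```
Trace:
  val=15, count=15, p=27
  val=15, count=15, p=27
  val=15, count=27, p=15

Final answer: 15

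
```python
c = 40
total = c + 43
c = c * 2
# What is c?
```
Trace:
  c=40
  c=40, total=83
  c=80, total=83

Final answer: 80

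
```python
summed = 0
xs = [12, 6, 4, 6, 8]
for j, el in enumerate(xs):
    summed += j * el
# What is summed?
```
Trace:
  summed=0
  summed=0, j=0, el=12
  summed=6, j=1, el=6
  summed=14, j=2, el=4
  summed=32, j=3, el=6
  summed=64, j=4, el=8

Final answer: 64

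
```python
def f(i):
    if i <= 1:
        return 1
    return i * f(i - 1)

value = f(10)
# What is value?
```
Call trace:
f(i=10)
  f(i=9)
    f(i=8)
      f(i=7)
        f(i=6)
          f(i=5)
            f(i=4)
              f(i=3)
                f(i=2)
                  f(i=1)
                  -> return 1
                -> return 2
              -> return 6
            -> return 24
          -> return 120
        -> return 720
      -> return 5040
    -> return 40320
  -> return 362880
-> return 3628800

Final answer: 3628800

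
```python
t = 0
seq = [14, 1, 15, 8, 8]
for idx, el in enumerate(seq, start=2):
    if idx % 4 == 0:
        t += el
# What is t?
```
Trace:
  t=0
  t=0, idx=2, el=14
  t=0, idx=3, el=1
  t=15, idx=4, el=15
  t=15, idx=5, el=8
  t=15, idx=6, el=8

Final answer: 15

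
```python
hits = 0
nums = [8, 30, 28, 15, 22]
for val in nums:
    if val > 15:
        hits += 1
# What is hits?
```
Trace:
  hits=0
  hits=0, val=8
  hits=1, val=30
  hits=2, val=28
  hits=2, val=15
  hits=3, val=22

Final answer: 3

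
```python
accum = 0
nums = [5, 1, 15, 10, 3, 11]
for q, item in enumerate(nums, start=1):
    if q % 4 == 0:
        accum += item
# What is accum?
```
Trace:
  accum=0
  accum=0, q=1, item=5
  accum=0, q=2, item=1
  accum=0, q=3, item=15
  accum=10, q=4, item=10
  accum=10, q=5, item=3
  accum=10, q=6, item=11

Final answer: 10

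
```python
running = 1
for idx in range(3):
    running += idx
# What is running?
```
Trace:
  running=1
  running=1, idx=0
  running=2, idx=1
  running=4, idx=2

Final answer: 4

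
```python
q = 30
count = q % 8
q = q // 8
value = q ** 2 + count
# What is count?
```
Trace:
  q=30
  q=30, count=6
  q=3, count=6
  q=3, count=6, value=15

Final answer: 6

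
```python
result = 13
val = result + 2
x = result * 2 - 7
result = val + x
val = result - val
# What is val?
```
Trace:
  result=13
  result=13, val=15
  result=13, val=15, x=19
  result=34, val=15, x=19
  result=34, val=19, x=19

Final answer: 19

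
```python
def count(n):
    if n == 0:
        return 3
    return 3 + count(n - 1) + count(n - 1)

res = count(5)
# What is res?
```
Call trace (a repeated sub-call is expanded the first time; later identical calls just restate its return value):
count(n=5)
  count(n=4)
    count(n=3)
      count(n=2)
        count(n=1)
          count(n=0)
          -> return 3
          count(n=0)
          -> return 3
        -> return 9
        count(n=1) -> return 9  (same call as traced above)
      -> return 21
      count(n=2) -> return 21  (same call as traced above)
    -> return 45
    count(n=3) -> return 45  (same call as traced above)
  -> return 93
  count(n=4) -> return 93  (same call as traced above)
-> return 189

Final answer: 189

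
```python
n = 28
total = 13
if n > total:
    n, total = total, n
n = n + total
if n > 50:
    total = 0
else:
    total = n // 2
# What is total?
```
Trace:
  n=28
  n=28, total=13
  n=13, total=28
  n=41, total=28
  n=41, total=20

Final answer: 20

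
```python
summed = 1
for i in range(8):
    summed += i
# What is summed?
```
Trace:
  summed=1
  summed=1, i=0
  summed=2, i=1
  summed=4, i=2
  summed=7, i=3
  summed=11, i=4
  summed=16, i=5
  summed=22, i=6
  summed=29, i=7

Final answer: 29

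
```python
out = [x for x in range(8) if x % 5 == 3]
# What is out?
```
Trace:
  x=0
  x=1
  x=2
  x=3
  x=4
  x=5
  x=6
  x=7
  out=[3]

Final answer: [3]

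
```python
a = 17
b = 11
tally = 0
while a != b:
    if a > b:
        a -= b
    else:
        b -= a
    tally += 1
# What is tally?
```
Trace:
  a=17
  a=17, b=11
  a=17, b=11, tally=0
  a=6, b=11, tally=1
  a=6, b=5, tally=2
  a=1, b=5, tally=3
  a=1, b=4, tally=4
  a=1, b=3, tally=5
  a=1, b=2, tally=6
  a=1, b=1, tally=7

Final answer: 7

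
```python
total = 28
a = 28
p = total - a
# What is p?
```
Trace:
  total=28
  total=28, a=28
  total=28, a=28, p=0

Final answer: 0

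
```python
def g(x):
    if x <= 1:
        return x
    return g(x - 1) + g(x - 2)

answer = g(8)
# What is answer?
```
Call trace (a repeated sub-call is expanded the first time; later identical calls just restate its return value):
g(x=8)
  g(x=7)
    g(x=6)
      g(x=5)
        g(x=4)
          g(x=3)
            g(x=2)
              g(x=1)
              -> return 1
              g(x=0)
              -> return 0
            -> return 1
            g(x=1)
            -> return 1
          -> return 2
          g(x=2) -> return 1  (same call as traced above)
        -> return 3
        g(x=3) -> return 2  (same call as traced above)
      -> return 5
      g(x=4) -> return 3  (same call as traced above)
    -> return 8
    g(x=5) -> return 5  (same call as traced above)
  -> return 13
  g(x=6) -> return 8  (same call as traced above)
-> return 21

Final answer: 21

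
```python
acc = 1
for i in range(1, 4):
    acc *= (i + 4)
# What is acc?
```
Trace:
  acc=1
  acc=5, i=1
  acc=30, i=2
  acc=210, i=3

Final answer: 210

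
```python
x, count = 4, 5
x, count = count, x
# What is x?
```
Trace:
  x=4, count=5
  x=5, count=4

Final answer: 5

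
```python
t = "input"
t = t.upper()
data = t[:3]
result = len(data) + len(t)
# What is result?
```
Trace:
  t='input'
  t='INPUT'
  t='INPUT', data='INP'
  t='INPUT', data='INP', result=8

Final answer: 8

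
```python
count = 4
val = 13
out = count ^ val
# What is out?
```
Trace:
  count=4
  count=4, val=13
  count=4, val=13, out=9

Final answer: 9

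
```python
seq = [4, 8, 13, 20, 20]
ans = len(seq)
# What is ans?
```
Trace:
  seq=[4, 8, 13, 20, 20]
  seq=[4, 8, 13, 20, 20], ans=5

Final answer: 5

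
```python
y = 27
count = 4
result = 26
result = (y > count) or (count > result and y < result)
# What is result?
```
Trace:
  y=27
  y=27, count=4
  y=27, count=4, result=26
  y=27, count=4, result=True

Final answer: True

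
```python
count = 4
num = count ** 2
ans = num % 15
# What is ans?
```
Trace:
  count=4
  count=4, num=16
  count=4, num=16, ans=1

Final answer: 1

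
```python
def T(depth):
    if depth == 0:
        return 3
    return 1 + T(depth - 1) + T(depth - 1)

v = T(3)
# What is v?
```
Call trace (a repeated sub-call is expanded the first time; later identical calls just restate its return value):
T(depth=3)
  T(depth=2)
    T(depth=1)
      T(depth=0)
      -> return 3
      T(depth=0)
      -> return 3
    -> return 7
    T(depth=1) -> return 7  (same call as traced above)
  -> return 15
  T(depth=2) -> return 15  (same call as traced above)
-> return 31

Final answer: 31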